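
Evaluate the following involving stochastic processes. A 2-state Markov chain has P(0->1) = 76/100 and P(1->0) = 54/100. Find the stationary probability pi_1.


Stationary distribution: pi_0 = p10/(p01+p10), pi_1 = p01/(p01+p10)
p01 = 0.7600, p10 = 0.5400
pi_1 = 0.5846

0.5846


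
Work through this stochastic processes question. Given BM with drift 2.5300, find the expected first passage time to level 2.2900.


Expected first passage time = a/mu
= 2.2900/2.5300
= 0.9051

0.9051


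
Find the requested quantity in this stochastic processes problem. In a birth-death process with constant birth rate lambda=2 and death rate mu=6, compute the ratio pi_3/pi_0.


For birth-death process, pi_n/pi_0 = (lambda/mu)^n
= (2/6)^3
= 0.0370

0.0370


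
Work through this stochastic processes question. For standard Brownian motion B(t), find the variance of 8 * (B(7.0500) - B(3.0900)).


Var(alpha*(B(t)-B(s))) = alpha^2 * (t-s)
= 8^2 * (7.0500 - 3.0900)
= 64 * 3.9600
= 253.4400

253.4400


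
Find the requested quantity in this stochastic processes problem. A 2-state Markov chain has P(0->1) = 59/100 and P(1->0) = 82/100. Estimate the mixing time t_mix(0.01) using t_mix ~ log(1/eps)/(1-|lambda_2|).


lambda_2 = |1 - p01 - p10| = |1 - 0.5900 - 0.8200| = 0.4100
t_mix ~ log(1/eps)/(1 - |lambda_2|)
= log(100)/(1 - 0.4100) = 4.6052/0.5900
= 7.8054

7.8054


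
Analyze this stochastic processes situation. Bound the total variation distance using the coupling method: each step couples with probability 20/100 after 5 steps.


TV distance bound <= (1-delta)^n
= (1 - 0.2000)^5
= 0.8000^5
= 0.3277

0.3277


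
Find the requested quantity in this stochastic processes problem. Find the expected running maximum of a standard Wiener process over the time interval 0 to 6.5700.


E(max B(s)) = sqrt(2t/pi)
= sqrt(2*6.5700/pi)
= sqrt(4.1826)
= 2.0451

2.0451


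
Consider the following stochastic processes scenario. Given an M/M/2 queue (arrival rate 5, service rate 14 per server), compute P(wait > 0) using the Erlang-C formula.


a = lambda/mu = 0.3571
rho = a/c = 0.1786
Erlang-C formula applied:
C(c,a) = 0.0541

0.0541


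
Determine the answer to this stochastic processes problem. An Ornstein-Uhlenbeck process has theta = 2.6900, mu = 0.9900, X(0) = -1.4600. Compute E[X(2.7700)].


E[X(t)] = mu + (X(0) - mu)*exp(-theta*t)
= 0.9900 + (-1.4600 - 0.9900)*exp(-2.6900*2.7700)
= 0.9900 + -2.4500 * 5.8069e-04
= 0.9886

0.9886


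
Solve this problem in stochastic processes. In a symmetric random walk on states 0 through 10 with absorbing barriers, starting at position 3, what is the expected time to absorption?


For symmetric RW on 0,...,N with absorbing barriers, E(i) = i*(N-i)
E(3) = 3 * 7 = 21

21


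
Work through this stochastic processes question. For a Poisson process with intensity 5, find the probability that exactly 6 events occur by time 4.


P(N(t)=k) = (lambda*t)^k * exp(-lambda*t) / k!
lambda*t = 20
= 20^6 * exp(-20) / 6!
= 64000000 * 2.0612e-09 / 720
= 1.8321e-04

1.8321e-04


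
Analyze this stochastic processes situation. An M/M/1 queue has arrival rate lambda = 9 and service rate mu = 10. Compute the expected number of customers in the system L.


rho = 9/10 = 0.9000
L = rho/(1-rho)
= 0.9000/0.1000
= 9.0000

9.0000


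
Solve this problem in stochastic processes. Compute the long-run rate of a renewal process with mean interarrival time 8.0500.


Long-run renewal rate = 1/E(X)
= 1/8.0500
= 0.1242

0.1242


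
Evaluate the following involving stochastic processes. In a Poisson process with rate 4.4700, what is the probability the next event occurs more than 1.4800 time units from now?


P(X > t) = exp(-lambda * t)
= exp(-4.4700 * 1.4800)
= exp(-6.6156) = 0.0013

0.0013


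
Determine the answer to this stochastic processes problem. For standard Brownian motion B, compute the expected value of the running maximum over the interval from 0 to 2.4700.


E(max B(s)) = sqrt(2t/pi)
= sqrt(2*2.4700/pi)
= sqrt(1.5725)
= 1.2540

1.2540


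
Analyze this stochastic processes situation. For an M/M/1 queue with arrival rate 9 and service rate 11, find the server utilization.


rho = lambda/mu
= 9/11
= 0.8182

0.8182


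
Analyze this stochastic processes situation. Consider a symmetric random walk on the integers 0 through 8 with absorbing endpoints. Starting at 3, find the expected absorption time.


For symmetric RW on 0,...,N with absorbing barriers, E(i) = i*(N-i)
E(3) = 3 * 5 = 15

15


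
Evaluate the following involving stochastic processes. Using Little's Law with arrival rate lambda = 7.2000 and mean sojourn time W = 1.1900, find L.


Little's Law: L = lambda * W
= 7.2000 * 1.1900
= 8.5680

8.5680


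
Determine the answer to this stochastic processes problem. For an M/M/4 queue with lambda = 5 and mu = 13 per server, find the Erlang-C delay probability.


a = lambda/mu = 0.3846
rho = a/c = 0.0962
Erlang-C formula applied:
C(c,a) = 6.8669e-04

6.8669e-04


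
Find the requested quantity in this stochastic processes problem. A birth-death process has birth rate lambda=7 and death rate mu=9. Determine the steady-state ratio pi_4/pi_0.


For birth-death process, pi_n/pi_0 = (lambda/mu)^n
= (7/9)^4
= 0.3660

0.3660


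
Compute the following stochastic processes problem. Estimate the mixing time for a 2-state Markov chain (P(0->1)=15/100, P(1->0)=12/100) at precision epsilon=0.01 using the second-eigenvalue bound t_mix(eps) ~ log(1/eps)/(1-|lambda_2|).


lambda_2 = |1 - p01 - p10| = |1 - 0.1500 - 0.1200| = 0.7300
t_mix ~ log(1/eps)/(1 - |lambda_2|)
= log(100)/(1 - 0.7300) = 4.6052/0.2700
= 17.0562

17.0562


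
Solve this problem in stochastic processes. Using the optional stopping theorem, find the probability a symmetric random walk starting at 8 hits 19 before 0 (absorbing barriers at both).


By optional stopping theorem: E(M at tau) = M(0) = 8
P(hit 19)*19 + P(hit 0)*0 = 8
P(hit 19) = (8 - 0)/(19 - 0) = 8/19 = 0.4211

0.4211


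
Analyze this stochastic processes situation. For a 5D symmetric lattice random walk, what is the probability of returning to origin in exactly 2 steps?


P(return in 2 steps) = P(reverse first step) = 1/(2d)
= 1/10
= 0.1000

0.1000


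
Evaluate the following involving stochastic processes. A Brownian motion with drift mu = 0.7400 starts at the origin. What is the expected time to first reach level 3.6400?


Expected first passage time = a/mu
= 3.6400/0.7400
= 4.9189

4.9189


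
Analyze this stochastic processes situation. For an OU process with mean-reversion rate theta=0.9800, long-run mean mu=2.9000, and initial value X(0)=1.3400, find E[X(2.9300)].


E[X(t)] = mu + (X(0) - mu)*exp(-theta*t)
= 2.9000 + (1.3400 - 2.9000)*exp(-0.9800*2.9300)
= 2.9000 + -1.5600 * 0.0566
= 2.8117

2.8117


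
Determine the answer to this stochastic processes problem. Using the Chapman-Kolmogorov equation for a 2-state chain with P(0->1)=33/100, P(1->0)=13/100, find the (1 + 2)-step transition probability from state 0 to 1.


P^3 = P^1 * P^2
Computing via matrix multiplication of the transition matrix.
Entry (0,1) of P^3 = 0.6044

0.6044


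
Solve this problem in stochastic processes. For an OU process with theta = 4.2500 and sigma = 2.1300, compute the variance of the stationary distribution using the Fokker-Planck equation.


Stationary variance = sigma^2 / (2*theta)
= 2.1300^2 / (2*4.2500)
= 4.5369 / 8.5000
= 0.5338

0.5338


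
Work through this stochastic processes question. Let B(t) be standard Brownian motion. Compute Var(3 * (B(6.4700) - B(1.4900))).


Var(alpha*(B(t)-B(s))) = alpha^2 * (t-s)
= 3^2 * (6.4700 - 1.4900)
= 9 * 4.9800
= 44.8200

44.8200


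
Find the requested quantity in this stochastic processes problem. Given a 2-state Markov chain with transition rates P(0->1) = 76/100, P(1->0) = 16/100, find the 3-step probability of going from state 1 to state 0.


Computing P^3 by matrix multiplication.
P = [[0.2400, 0.7600], [0.1600, 0.8400]]
After raising P to the power 3:
P^3(1,0) = 0.1738

0.1738


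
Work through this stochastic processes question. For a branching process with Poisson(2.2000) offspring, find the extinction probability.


Since mu = 2.2000 > 1, extinction prob q < 1.
Solve s = exp(mu*(s-1)) iteratively.
q = 0.1563

0.1563


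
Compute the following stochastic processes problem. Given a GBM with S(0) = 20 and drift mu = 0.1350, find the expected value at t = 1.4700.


E[S(t)] = S(0) * exp(mu * t)
= 20 * exp(0.1350 * 1.4700)
= 20 * 1.2195
= 24.3902

24.3902


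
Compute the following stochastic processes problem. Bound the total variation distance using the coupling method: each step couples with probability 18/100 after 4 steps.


TV distance bound <= (1-delta)^n
= (1 - 0.1800)^4
= 0.8200^4
= 0.4521

0.4521


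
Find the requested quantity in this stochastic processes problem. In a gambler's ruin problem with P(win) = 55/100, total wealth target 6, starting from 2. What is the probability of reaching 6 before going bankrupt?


Gambler's ruin formula:
r = q/p = 0.4500/0.5500 = 0.8182
P(win) = (1 - r^i)/(1 - r^N)
= (1 - 0.8182^2)/(1 - 0.8182^6)
= 0.4722

0.4722


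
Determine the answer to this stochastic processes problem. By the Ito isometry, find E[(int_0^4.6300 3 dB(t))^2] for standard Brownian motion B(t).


By Ito isometry: E[(int f dB)^2] = int f^2 dt
= 3^2 * 4.6300
= 9 * 4.6300 = 41.6700

41.6700


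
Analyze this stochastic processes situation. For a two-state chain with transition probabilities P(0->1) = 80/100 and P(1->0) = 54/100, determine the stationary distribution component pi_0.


Stationary distribution: pi_0 = p10/(p01+p10), pi_1 = p01/(p01+p10)
p01 = 0.8000, p10 = 0.5400
pi_0 = 0.4030

0.4030


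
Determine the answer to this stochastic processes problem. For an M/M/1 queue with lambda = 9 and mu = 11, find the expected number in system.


rho = 9/11 = 0.8182
L = rho/(1-rho)
= 0.8182/0.1818
= 4.5000

4.5000


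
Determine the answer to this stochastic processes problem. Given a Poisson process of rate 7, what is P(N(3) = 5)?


P(N(t)=k) = (lambda*t)^k * exp(-lambda*t) / k!
lambda*t = 21
= 21^5 * exp(-21) / 5!
= 4084101 * 7.5826e-10 / 120
= 2.5807e-05

2.5807e-05


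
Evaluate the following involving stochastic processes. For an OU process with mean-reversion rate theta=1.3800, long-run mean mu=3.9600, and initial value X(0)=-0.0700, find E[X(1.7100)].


E[X(t)] = mu + (X(0) - mu)*exp(-theta*t)
= 3.9600 + (-0.0700 - 3.9600)*exp(-1.3800*1.7100)
= 3.9600 + -4.0300 * 0.0944
= 3.5794

3.5794


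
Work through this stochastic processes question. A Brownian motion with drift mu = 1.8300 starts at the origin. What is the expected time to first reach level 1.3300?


Expected first passage time = a/mu
= 1.3300/1.8300
= 0.7268

0.7268


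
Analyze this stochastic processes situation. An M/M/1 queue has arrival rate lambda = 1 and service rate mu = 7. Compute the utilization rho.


rho = lambda/mu
= 1/7
= 0.1429

0.1429


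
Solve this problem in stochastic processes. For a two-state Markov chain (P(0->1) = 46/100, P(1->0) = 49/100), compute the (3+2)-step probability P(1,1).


P^5 = P^3 * P^2
Computing via matrix multiplication of the transition matrix.
Entry (1,1) of P^5 = 0.4842

0.4842


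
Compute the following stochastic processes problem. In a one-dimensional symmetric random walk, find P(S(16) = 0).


P(S(16) = 0) = C(16,8) / 4^8
= 12870 / 65536
= 0.1964

0.1964


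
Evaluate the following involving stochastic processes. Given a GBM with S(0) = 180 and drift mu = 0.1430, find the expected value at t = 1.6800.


E[S(t)] = S(0) * exp(mu * t)
= 180 * exp(0.1430 * 1.6800)
= 180 * 1.2716
= 228.8798

228.8798


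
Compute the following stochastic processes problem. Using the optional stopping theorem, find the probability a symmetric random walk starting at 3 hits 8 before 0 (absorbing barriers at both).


By optional stopping theorem: E(M at tau) = M(0) = 3
P(hit 8)*8 + P(hit 0)*0 = 3
P(hit 8) = (3 - 0)/(8 - 0) = 3/8 = 0.3750

0.3750


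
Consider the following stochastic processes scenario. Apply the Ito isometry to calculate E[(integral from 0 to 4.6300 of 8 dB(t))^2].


By Ito isometry: E[(int f dB)^2] = int f^2 dt
= 8^2 * 4.6300
= 64 * 4.6300 = 296.3200

296.3200


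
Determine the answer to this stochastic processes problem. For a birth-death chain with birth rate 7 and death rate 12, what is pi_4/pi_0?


For birth-death process, pi_n/pi_0 = (lambda/mu)^n
= (7/12)^4
= 0.1158

0.1158


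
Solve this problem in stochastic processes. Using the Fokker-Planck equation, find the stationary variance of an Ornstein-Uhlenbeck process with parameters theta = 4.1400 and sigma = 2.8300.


Stationary variance = sigma^2 / (2*theta)
= 2.8300^2 / (2*4.1400)
= 8.0089 / 8.2800
= 0.9673

0.9673


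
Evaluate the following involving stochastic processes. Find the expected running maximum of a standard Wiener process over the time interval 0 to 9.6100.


E(max B(s)) = sqrt(2t/pi)
= sqrt(2*9.6100/pi)
= sqrt(6.1179)
= 2.4734

2.4734


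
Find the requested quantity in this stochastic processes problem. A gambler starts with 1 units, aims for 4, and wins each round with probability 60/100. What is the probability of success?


Gambler's ruin formula:
r = q/p = 0.4000/0.6000 = 0.6667
P(win) = (1 - r^i)/(1 - r^N)
= (1 - 0.6667^1)/(1 - 0.6667^4)
= 0.4154

0.4154


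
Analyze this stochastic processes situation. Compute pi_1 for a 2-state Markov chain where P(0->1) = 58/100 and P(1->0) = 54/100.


Stationary distribution: pi_0 = p10/(p01+p10), pi_1 = p01/(p01+p10)
p01 = 0.5800, p10 = 0.5400
pi_1 = 0.5179

0.5179


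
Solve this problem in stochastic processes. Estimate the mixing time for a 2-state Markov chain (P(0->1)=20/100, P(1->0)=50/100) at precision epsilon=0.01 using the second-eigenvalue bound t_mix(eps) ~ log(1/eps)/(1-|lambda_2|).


lambda_2 = |1 - p01 - p10| = |1 - 0.2000 - 0.5000| = 0.3000
t_mix ~ log(1/eps)/(1 - |lambda_2|)
= log(100)/(1 - 0.3000) = 4.6052/0.7000
= 6.5788

6.5788


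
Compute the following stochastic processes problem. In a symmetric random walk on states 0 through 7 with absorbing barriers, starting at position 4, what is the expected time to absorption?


For symmetric RW on 0,...,N with absorbing barriers, E(i) = i*(N-i)
E(4) = 4 * 3 = 12

12


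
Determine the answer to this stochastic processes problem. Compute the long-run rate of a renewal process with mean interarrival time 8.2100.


Long-run renewal rate = 1/E(X)
= 1/8.2100
= 0.1218

0.1218


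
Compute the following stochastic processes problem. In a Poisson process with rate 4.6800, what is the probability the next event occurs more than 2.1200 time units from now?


P(X > t) = exp(-lambda * t)
= exp(-4.6800 * 2.1200)
= exp(-9.9216) = 4.9103e-05

4.9103e-05


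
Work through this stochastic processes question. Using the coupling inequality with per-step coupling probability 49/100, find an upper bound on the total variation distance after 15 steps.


TV distance bound <= (1-delta)^n
= (1 - 0.4900)^15
= 0.5100^15
= 4.1073e-05

4.1073e-05


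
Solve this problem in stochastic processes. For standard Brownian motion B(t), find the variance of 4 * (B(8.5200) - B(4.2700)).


Var(alpha*(B(t)-B(s))) = alpha^2 * (t-s)
= 4^2 * (8.5200 - 4.2700)
= 16 * 4.2500
= 68.0000

68.0000


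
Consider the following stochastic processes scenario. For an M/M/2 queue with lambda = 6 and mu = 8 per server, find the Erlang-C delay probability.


a = lambda/mu = 0.7500
rho = a/c = 0.3750
Erlang-C formula applied:
C(c,a) = 0.2045

0.2045


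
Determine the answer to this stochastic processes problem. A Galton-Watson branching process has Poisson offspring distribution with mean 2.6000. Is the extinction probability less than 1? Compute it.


Since mu = 2.6000 > 1, extinction prob q < 1.
Solve s = exp(mu*(s-1)) iteratively.
q = 0.0951

0.0951


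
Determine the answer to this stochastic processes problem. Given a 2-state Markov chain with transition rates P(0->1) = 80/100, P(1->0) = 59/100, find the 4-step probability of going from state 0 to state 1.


Computing P^4 by matrix multiplication.
P = [[0.2000, 0.8000], [0.5900, 0.4100]]
After raising P to the power 4:
P^4(0,1) = 0.5622

0.5622


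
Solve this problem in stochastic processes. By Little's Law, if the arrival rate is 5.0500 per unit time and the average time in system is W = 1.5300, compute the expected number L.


Little's Law: L = lambda * W
= 5.0500 * 1.5300
= 7.7265

7.7265


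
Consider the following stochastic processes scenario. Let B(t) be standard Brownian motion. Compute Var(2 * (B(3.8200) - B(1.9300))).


Var(alpha*(B(t)-B(s))) = alpha^2 * (t-s)
= 2^2 * (3.8200 - 1.9300)
= 4 * 1.8900
= 7.5600

7.5600


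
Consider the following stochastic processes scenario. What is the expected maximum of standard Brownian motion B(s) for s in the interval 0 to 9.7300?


E(max B(s)) = sqrt(2t/pi)
= sqrt(2*9.7300/pi)
= sqrt(6.1943)
= 2.4888

2.4888


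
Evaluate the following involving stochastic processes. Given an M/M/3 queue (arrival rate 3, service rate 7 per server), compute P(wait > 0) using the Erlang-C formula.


a = lambda/mu = 0.4286
rho = a/c = 0.1429
Erlang-C formula applied:
C(c,a) = 0.0100

0.0100


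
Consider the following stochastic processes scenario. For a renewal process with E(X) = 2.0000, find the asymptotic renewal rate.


Long-run renewal rate = 1/E(X)
= 1/2.0000
= 0.5000

0.5000


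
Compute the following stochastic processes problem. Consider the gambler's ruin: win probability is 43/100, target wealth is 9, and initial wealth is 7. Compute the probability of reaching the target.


Gambler's ruin formula:
r = q/p = 0.5700/0.4300 = 1.3256
P(win) = (1 - r^i)/(1 - r^N)
= (1 - 1.3256^7)/(1 - 1.3256^9)
= 0.5321

0.5321


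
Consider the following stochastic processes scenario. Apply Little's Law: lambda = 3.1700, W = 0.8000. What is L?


Little's Law: L = lambda * W
= 3.1700 * 0.8000
= 2.5360

2.5360


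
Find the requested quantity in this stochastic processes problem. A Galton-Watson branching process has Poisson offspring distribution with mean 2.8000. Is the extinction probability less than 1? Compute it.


Since mu = 2.8000 > 1, extinction prob q < 1.
Solve s = exp(mu*(s-1)) iteratively.
q = 0.0750

0.0750


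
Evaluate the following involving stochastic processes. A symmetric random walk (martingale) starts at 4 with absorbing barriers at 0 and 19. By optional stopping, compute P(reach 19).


By optional stopping theorem: E(M at tau) = M(0) = 4
P(hit 19)*19 + P(hit 0)*0 = 4
P(hit 19) = (4 - 0)/(19 - 0) = 4/19 = 0.2105

0.2105


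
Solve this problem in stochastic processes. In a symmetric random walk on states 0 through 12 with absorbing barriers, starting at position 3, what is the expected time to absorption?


For symmetric RW on 0,...,N with absorbing barriers, E(i) = i*(N-i)
E(3) = 3 * 9 = 27

27


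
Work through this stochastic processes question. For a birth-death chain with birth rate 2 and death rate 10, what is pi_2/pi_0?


For birth-death process, pi_n/pi_0 = (lambda/mu)^n
= (2/10)^2
= 0.0400

0.0400


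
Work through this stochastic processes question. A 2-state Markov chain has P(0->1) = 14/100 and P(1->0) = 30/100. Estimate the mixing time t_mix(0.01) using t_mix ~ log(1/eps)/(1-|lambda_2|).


lambda_2 = |1 - p01 - p10| = |1 - 0.1400 - 0.3000| = 0.5600
t_mix ~ log(1/eps)/(1 - |lambda_2|)
= log(100)/(1 - 0.5600) = 4.6052/0.4400
= 10.4663

10.4663


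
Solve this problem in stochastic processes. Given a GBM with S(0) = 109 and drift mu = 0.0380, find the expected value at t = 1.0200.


E[S(t)] = S(0) * exp(mu * t)
= 109 * exp(0.0380 * 1.0200)
= 109 * 1.0395
= 113.3078

113.3078


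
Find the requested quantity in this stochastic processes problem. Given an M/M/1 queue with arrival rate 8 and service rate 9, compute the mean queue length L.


rho = 8/9 = 0.8889
L = rho/(1-rho)
= 0.8889/0.1111
= 8.0000

8.0000


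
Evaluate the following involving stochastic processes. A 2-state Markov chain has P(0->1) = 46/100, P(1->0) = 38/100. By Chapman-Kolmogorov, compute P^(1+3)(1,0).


P^4 = P^1 * P^3
Computing via matrix multiplication of the transition matrix.
Entry (1,0) of P^4 = 0.4521

0.4521


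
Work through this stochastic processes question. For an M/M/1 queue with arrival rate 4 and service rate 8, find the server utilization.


rho = lambda/mu
= 4/8
= 0.5000

0.5000


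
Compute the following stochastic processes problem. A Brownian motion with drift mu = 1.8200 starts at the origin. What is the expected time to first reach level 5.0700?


Expected first passage time = a/mu
= 5.0700/1.8200
= 2.7857

2.7857


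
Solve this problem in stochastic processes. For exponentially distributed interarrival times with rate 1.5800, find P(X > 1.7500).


P(X > t) = exp(-lambda * t)
= exp(-1.5800 * 1.7500)
= exp(-2.7650) = 0.0630

0.0630


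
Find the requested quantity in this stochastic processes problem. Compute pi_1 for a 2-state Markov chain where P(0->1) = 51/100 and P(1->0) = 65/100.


Stationary distribution: pi_0 = p10/(p01+p10), pi_1 = p01/(p01+p10)
p01 = 0.5100, p10 = 0.6500
pi_1 = 0.4397

0.4397


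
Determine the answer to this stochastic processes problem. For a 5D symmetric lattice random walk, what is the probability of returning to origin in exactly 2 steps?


P(return in 2 steps) = P(reverse first step) = 1/(2d)
= 1/10
= 0.1000

0.1000


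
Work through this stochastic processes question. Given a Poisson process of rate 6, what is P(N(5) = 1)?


P(N(t)=k) = (lambda*t)^k * exp(-lambda*t) / k!
lambda*t = 30
= 30^1 * exp(-30) / 1!
= 30 * 9.3576e-14 / 1
= 2.8073e-12

2.8073e-12


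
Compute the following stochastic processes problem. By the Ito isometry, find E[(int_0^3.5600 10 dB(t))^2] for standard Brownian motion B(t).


By Ito isometry: E[(int f dB)^2] = int f^2 dt
= 10^2 * 3.5600
= 100 * 3.5600 = 356.0000

356.0000


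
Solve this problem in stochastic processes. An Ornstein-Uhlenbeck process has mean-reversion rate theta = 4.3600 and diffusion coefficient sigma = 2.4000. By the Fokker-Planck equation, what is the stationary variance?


Stationary variance = sigma^2 / (2*theta)
= 2.4000^2 / (2*4.3600)
= 5.7600 / 8.7200
= 0.6606

0.6606


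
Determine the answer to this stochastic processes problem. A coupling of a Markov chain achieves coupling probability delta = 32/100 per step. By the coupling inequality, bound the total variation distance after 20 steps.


TV distance bound <= (1-delta)^n
= (1 - 0.3200)^20
= 0.6800^20
= 4.4687e-04

4.4687e-04


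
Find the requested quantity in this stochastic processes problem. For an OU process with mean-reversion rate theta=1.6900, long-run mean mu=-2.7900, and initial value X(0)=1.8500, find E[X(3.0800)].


E[X(t)] = mu + (X(0) - mu)*exp(-theta*t)
= -2.7900 + (1.8500 - -2.7900)*exp(-1.6900*3.0800)
= -2.7900 + 4.6400 * 0.0055
= -2.7645

-2.7645


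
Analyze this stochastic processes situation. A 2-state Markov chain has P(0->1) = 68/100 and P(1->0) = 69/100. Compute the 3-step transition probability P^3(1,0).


Computing P^3 by matrix multiplication.
P = [[0.3200, 0.6800], [0.6900, 0.3100]]
After raising P to the power 3:
P^3(1,0) = 0.5292

0.5292


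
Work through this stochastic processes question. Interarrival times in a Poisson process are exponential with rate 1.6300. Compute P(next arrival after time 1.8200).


P(X > t) = exp(-lambda * t)
= exp(-1.6300 * 1.8200)
= exp(-2.9666) = 0.0515

0.0515


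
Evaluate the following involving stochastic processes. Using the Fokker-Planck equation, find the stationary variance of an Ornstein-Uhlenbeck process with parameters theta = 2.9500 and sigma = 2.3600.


Stationary variance = sigma^2 / (2*theta)
= 2.3600^2 / (2*2.9500)
= 5.5696 / 5.9000
= 0.9440

0.9440


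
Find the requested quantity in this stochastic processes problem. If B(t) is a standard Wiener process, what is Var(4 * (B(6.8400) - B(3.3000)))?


Var(alpha*(B(t)-B(s))) = alpha^2 * (t-s)
= 4^2 * (6.8400 - 3.3000)
= 16 * 3.5400
= 56.6400

56.6400


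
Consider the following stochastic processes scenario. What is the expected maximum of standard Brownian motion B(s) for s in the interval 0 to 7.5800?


E(max B(s)) = sqrt(2t/pi)
= sqrt(2*7.5800/pi)
= sqrt(4.8256)
= 2.1967

2.1967


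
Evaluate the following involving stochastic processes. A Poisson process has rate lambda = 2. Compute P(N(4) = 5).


P(N(t)=k) = (lambda*t)^k * exp(-lambda*t) / k!
lambda*t = 8
= 8^5 * exp(-8) / 5!
= 32768 * 3.3546e-04 / 120
= 0.0916

0.0916


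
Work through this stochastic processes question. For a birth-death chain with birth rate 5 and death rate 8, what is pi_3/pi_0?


For birth-death process, pi_n/pi_0 = (lambda/mu)^n
= (5/8)^3
= 0.2441

0.2441


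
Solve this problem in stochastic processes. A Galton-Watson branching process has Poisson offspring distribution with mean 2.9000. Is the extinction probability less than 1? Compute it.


Since mu = 2.9000 > 1, extinction prob q < 1.
Solve s = exp(mu*(s-1)) iteratively.
q = 0.0668

0.0668


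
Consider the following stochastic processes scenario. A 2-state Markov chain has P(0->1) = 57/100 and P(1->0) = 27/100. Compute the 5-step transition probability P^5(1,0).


Computing P^5 by matrix multiplication.
P = [[0.4300, 0.5700], [0.2700, 0.7300]]
After raising P to the power 5:
P^5(1,0) = 0.3214

0.3214


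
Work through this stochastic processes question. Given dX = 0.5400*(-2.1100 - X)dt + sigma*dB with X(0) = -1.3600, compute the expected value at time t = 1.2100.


E[X(t)] = mu + (X(0) - mu)*exp(-theta*t)
= -2.1100 + (-1.3600 - -2.1100)*exp(-0.5400*1.2100)
= -2.1100 + 0.7500 * 0.5203
= -1.7198

-1.7198


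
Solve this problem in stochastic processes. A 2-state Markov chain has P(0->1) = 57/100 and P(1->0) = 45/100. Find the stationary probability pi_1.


Stationary distribution: pi_0 = p10/(p01+p10), pi_1 = p01/(p01+p10)
p01 = 0.5700, p10 = 0.4500
pi_1 = 0.5588

0.5588


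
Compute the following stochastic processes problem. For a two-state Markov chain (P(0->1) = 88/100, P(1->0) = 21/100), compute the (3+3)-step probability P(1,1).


P^6 = P^3 * P^3
Computing via matrix multiplication of the transition matrix.
Entry (1,1) of P^6 = 0.8073

0.8073


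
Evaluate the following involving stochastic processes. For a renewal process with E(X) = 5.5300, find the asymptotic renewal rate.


Long-run renewal rate = 1/E(X)
= 1/5.5300
= 0.1808

0.1808


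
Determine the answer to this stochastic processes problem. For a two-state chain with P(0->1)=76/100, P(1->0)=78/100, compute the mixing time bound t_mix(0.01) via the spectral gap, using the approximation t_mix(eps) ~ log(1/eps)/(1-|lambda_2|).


lambda_2 = |1 - p01 - p10| = |1 - 0.7600 - 0.7800| = 0.5400
t_mix ~ log(1/eps)/(1 - |lambda_2|)
= log(100)/(1 - 0.5400) = 4.6052/0.4600
= 10.0112

10.0112


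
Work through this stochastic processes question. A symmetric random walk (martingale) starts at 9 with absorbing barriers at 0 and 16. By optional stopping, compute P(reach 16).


By optional stopping theorem: E(M at tau) = M(0) = 9
P(hit 16)*16 + P(hit 0)*0 = 9
P(hit 16) = (9 - 0)/(16 - 0) = 9/16 = 0.5625

0.5625


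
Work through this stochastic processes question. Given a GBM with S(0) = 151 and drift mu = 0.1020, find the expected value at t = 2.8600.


E[S(t)] = S(0) * exp(mu * t)
= 151 * exp(0.1020 * 2.8600)
= 151 * 1.3387
= 202.1479

202.1479


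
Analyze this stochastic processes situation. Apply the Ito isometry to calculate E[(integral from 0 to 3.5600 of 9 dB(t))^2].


By Ito isometry: E[(int f dB)^2] = int f^2 dt
= 9^2 * 3.5600
= 81 * 3.5600 = 288.3600

288.3600


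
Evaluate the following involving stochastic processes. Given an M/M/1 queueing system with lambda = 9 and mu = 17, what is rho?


rho = lambda/mu
= 9/17
= 0.5294

0.5294


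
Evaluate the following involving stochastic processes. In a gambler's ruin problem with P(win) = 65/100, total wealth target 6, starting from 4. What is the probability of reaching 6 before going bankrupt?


Gambler's ruin formula:
r = q/p = 0.3500/0.6500 = 0.5385
P(win) = (1 - r^i)/(1 - r^N)
= (1 - 0.5385^4)/(1 - 0.5385^6)
= 0.9388

0.9388


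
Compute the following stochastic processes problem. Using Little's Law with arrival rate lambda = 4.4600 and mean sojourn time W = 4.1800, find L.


Little's Law: L = lambda * W
= 4.4600 * 4.1800
= 18.6428

18.6428


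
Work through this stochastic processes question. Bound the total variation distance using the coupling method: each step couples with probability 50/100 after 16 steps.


TV distance bound <= (1-delta)^n
= (1 - 0.5000)^16
= 0.5000^16
= 1.5259e-05

1.5259e-05


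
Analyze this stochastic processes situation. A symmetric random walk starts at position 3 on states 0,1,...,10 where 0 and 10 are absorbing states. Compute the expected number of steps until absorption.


For symmetric RW on 0,...,N with absorbing barriers, E(i) = i*(N-i)
E(3) = 3 * 7 = 21

21


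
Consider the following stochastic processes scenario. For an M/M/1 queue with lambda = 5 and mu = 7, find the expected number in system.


rho = 5/7 = 0.7143
L = rho/(1-rho)
= 0.7143/0.2857
= 2.5000

2.5000


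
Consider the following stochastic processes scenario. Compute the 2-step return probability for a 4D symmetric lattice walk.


P(return in 2 steps) = P(reverse first step) = 1/(2d)
= 1/8
= 0.1250

0.1250


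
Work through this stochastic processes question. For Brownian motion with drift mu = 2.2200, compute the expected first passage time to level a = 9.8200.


Expected first passage time = a/mu
= 9.8200/2.2200
= 4.4234

4.4234


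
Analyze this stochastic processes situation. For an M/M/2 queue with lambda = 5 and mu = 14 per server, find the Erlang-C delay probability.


a = lambda/mu = 0.3571
rho = a/c = 0.1786
Erlang-C formula applied:
C(c,a) = 0.0541

0.0541


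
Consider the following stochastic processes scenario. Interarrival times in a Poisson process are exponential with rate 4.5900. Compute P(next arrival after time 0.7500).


P(X > t) = exp(-lambda * t)
= exp(-4.5900 * 0.7500)
= exp(-3.4425) = 0.0320

0.0320


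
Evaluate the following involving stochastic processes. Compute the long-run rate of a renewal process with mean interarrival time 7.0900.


Long-run renewal rate = 1/E(X)
= 1/7.0900
= 0.1410

0.1410


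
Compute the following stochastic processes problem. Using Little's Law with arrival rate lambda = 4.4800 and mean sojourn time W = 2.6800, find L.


Little's Law: L = lambda * W
= 4.4800 * 2.6800
= 12.0064

12.0064


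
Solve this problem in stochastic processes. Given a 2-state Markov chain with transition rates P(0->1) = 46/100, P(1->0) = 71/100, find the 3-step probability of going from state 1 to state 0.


Computing P^3 by matrix multiplication.
P = [[0.5400, 0.4600], [0.7100, 0.2900]]
After raising P to the power 3:
P^3(1,0) = 0.6098

0.6098


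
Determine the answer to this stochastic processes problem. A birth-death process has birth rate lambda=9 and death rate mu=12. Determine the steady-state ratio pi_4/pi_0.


For birth-death process, pi_n/pi_0 = (lambda/mu)^n
= (9/12)^4
= 0.3164

0.3164


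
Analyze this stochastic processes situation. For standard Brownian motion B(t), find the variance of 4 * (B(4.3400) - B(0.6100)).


Var(alpha*(B(t)-B(s))) = alpha^2 * (t-s)
= 4^2 * (4.3400 - 0.6100)
= 16 * 3.7300
= 59.6800

59.6800


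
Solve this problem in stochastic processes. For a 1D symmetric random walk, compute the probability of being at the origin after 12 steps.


P(S(12) = 0) = C(12,6) / 4^6
= 924 / 4096
= 0.2256

0.2256


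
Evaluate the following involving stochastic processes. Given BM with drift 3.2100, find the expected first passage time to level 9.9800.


Expected first passage time = a/mu
= 9.9800/3.2100
= 3.1090

3.1090


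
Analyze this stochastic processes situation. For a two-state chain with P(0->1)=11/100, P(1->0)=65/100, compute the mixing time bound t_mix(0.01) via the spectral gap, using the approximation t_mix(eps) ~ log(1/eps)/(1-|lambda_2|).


lambda_2 = |1 - p01 - p10| = |1 - 0.1100 - 0.6500| = 0.2400
t_mix ~ log(1/eps)/(1 - |lambda_2|)
= log(100)/(1 - 0.2400) = 4.6052/0.7600
= 6.0594

6.0594


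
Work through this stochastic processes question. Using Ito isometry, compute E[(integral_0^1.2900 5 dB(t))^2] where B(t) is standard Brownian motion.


By Ito isometry: E[(int f dB)^2] = int f^2 dt
= 5^2 * 1.2900
= 25 * 1.2900 = 32.2500

32.2500


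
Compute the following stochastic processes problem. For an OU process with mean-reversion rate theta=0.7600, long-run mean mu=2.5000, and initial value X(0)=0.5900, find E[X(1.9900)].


E[X(t)] = mu + (X(0) - mu)*exp(-theta*t)
= 2.5000 + (0.5900 - 2.5000)*exp(-0.7600*1.9900)
= 2.5000 + -1.9100 * 0.2204
= 2.0791

2.0791


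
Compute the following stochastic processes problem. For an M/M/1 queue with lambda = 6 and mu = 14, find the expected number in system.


rho = 6/14 = 0.4286
L = rho/(1-rho)
= 0.4286/0.5714
= 0.7500

0.7500


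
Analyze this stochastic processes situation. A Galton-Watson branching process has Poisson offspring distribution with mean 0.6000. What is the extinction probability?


Since mu = 0.6000 <= 1, extinction probability = 1.

1.0000


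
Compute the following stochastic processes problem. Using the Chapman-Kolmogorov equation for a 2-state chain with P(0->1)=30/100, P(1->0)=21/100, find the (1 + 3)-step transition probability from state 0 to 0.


P^4 = P^1 * P^3
Computing via matrix multiplication of the transition matrix.
Entry (0,0) of P^4 = 0.4457

0.4457


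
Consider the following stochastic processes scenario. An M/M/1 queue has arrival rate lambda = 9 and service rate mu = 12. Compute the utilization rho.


rho = lambda/mu
= 9/12
= 0.7500

0.7500


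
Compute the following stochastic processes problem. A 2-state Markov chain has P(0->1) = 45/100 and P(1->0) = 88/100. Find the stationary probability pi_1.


Stationary distribution: pi_0 = p10/(p01+p10), pi_1 = p01/(p01+p10)
p01 = 0.4500, p10 = 0.8800
pi_1 = 0.3383

0.3383


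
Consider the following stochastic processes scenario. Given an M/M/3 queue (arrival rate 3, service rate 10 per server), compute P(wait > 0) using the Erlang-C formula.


a = lambda/mu = 0.3000
rho = a/c = 0.1000
Erlang-C formula applied:
C(c,a) = 0.0037

0.0037


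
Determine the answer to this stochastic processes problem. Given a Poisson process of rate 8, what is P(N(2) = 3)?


P(N(t)=k) = (lambda*t)^k * exp(-lambda*t) / k!
lambda*t = 16
= 16^3 * exp(-16) / 3!
= 4096 * 1.1254e-07 / 6
= 7.6824e-05

7.6824e-05


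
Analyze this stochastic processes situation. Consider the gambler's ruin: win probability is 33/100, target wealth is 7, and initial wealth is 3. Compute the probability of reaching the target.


Gambler's ruin formula:
r = q/p = 0.6700/0.3300 = 2.0303
P(win) = (1 - r^i)/(1 - r^N)
= (1 - 2.0303^3)/(1 - 2.0303^7)
= 0.0522

0.0522


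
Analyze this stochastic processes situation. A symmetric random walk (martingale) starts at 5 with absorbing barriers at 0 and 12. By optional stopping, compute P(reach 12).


By optional stopping theorem: E(M at tau) = M(0) = 5
P(hit 12)*12 + P(hit 0)*0 = 5
P(hit 12) = (5 - 0)/(12 - 0) = 5/12 = 0.4167

0.4167


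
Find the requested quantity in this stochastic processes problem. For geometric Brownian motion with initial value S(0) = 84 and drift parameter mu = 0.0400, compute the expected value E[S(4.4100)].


E[S(t)] = S(0) * exp(mu * t)
= 84 * exp(0.0400 * 4.4100)
= 84 * 1.1929
= 100.2049

100.2049


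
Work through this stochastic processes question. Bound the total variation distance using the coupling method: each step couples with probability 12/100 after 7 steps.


TV distance bound <= (1-delta)^n
= (1 - 0.1200)^7
= 0.8800^7
= 0.4087

0.4087


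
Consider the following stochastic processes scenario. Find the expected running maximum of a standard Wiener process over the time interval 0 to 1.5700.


E(max B(s)) = sqrt(2t/pi)
= sqrt(2*1.5700/pi)
= sqrt(0.9995)
= 0.9997

0.9997


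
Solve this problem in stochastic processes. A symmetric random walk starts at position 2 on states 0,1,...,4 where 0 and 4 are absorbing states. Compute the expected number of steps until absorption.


For symmetric RW on 0,...,N with absorbing barriers, E(i) = i*(N-i)
E(2) = 2 * 2 = 4

4


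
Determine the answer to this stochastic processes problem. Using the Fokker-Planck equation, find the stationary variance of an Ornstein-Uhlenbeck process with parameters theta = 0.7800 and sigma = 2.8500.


Stationary variance = sigma^2 / (2*theta)
= 2.8500^2 / (2*0.7800)
= 8.1225 / 1.5600
= 5.2067

5.2067


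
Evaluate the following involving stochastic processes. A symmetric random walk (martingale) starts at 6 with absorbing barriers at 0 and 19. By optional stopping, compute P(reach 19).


By optional stopping theorem: E(M at tau) = M(0) = 6
P(hit 19)*19 + P(hit 0)*0 = 6
P(hit 19) = (6 - 0)/(19 - 0) = 6/19 = 0.3158

0.3158


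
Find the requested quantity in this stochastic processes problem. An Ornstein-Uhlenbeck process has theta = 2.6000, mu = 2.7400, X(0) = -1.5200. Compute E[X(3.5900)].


E[X(t)] = mu + (X(0) - mu)*exp(-theta*t)
= 2.7400 + (-1.5200 - 2.7400)*exp(-2.6000*3.5900)
= 2.7400 + -4.2600 * 8.8368e-05
= 2.7396

2.7396


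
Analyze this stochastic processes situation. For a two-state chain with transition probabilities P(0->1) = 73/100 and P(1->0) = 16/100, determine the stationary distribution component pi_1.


Stationary distribution: pi_0 = p10/(p01+p10), pi_1 = p01/(p01+p10)
p01 = 0.7300, p10 = 0.1600
pi_1 = 0.8202

0.8202


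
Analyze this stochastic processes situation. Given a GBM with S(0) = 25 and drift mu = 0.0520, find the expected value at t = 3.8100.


E[S(t)] = S(0) * exp(mu * t)
= 25 * exp(0.0520 * 3.8100)
= 25 * 1.2191
= 30.4777

30.4777


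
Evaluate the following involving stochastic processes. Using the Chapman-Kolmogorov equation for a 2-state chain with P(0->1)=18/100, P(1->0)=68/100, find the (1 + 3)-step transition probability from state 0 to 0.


P^4 = P^1 * P^3
Computing via matrix multiplication of the transition matrix.
Entry (0,0) of P^4 = 0.7908

0.7908


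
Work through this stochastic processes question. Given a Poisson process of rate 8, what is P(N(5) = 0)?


P(N(t)=k) = (lambda*t)^k * exp(-lambda*t) / k!
lambda*t = 40
= 40^0 * exp(-40) / 0!
= 1 * 4.2484e-18 / 1
= 4.2484e-18

4.2484e-18


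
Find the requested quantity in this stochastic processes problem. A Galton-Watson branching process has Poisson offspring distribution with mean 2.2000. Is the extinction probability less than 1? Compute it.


Since mu = 2.2000 > 1, extinction prob q < 1.
Solve s = exp(mu*(s-1)) iteratively.
q = 0.1563

0.1563


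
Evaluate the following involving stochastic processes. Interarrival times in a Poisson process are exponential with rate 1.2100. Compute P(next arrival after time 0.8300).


P(X > t) = exp(-lambda * t)
= exp(-1.2100 * 0.8300)
= exp(-1.0043) = 0.3663

0.3663


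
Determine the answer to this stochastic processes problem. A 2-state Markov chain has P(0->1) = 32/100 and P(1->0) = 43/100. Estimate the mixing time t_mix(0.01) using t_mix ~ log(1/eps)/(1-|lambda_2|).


lambda_2 = |1 - p01 - p10| = |1 - 0.3200 - 0.4300| = 0.2500
t_mix ~ log(1/eps)/(1 - |lambda_2|)
= log(100)/(1 - 0.2500) = 4.6052/0.7500
= 6.1402

6.1402


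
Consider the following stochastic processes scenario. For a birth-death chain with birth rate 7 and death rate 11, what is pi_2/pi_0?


For birth-death process, pi_n/pi_0 = (lambda/mu)^n
= (7/11)^2
= 0.4050

0.4050
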